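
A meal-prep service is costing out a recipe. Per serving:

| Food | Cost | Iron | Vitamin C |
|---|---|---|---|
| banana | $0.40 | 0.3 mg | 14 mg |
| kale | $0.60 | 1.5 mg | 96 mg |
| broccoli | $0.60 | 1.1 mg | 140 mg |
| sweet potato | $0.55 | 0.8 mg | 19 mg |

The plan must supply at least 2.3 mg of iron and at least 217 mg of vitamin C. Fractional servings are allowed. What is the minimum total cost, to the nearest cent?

Compare the cost at each extreme point of the feasible region.
banana only: max(2.3/0.3, 217/14) = 15.5 servings → $6.20.
kale only: max(2.3/1.5, 217/96) = 2.26 servings → $1.36.
broccoli only: max(2.3/1.1, 217/140) = 2.091 servings → $1.25.
sweet potato only: max(2.3/0.8, 217/19) = 11.42 servings → $6.28.
banana + kale: the both-tight solution has a negative serving — not a feasible corner.
banana + broccoli with both tight: 3.132 servings and 1.237 servings → $1.99.
banana + sweet potato: the both-tight solution has a negative serving — not a feasible corner.
kale + broccoli with both tight: 0.7979 servings and 1.003 servings → $1.08.
kale + sweet potato: the both-tight solution has a negative serving — not a feasible corner.
broccoli + sweet potato with both tight: 1.426 servings and 0.9144 servings → $1.36.
Cheapest feasible corner: $1.08.

$1.08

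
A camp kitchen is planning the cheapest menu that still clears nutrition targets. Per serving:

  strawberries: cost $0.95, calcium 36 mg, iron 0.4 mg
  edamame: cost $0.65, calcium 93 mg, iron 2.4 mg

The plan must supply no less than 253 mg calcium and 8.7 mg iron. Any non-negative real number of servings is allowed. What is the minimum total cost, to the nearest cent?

At the optimum either one food covers both requirements or two foods hit both targets exactly; no other combination can be cheaper.
strawberries only: max(253/36, 8.7/0.4) = 21.75 servings → $20.66.
edamame only: max(253/93, 8.7/2.4) = 3.625 servings → $2.36.
strawberries + edamame: the both-tight solution has a negative serving — not a feasible corner.
Cheapest feasible corner: $2.36.

$2.36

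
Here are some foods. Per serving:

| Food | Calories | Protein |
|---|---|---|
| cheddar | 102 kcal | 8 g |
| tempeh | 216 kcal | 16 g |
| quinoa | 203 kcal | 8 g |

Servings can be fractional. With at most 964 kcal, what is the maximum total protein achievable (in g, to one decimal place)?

Protein per kcal: cheddar 0.07843, tempeh 0.07407, quinoa 0.03941.
With no serving limits, spend the whole calories allowance on cheddar: 964 kcal / 102 kcal × 8 g = 75.6 g.

75.6 g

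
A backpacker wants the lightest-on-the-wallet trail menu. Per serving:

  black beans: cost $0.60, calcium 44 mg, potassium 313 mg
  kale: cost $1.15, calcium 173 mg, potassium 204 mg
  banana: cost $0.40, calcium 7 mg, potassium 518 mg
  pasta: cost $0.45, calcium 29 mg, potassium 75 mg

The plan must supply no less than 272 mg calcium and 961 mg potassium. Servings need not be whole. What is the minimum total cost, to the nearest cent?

Two binding constraints pin down two serving amounts, so the optimal mix uses at most two foods. The candidates are each food alone (scaled to the tighter of calcium/potassium) and each pair with both constraints tight.
black beans only: max(272/44, 961/313) = 6.182 servings → $3.71.
kale only: max(272/173, 961/204) = 4.711 servings → $5.42.
banana only: max(272/7, 961/518) = 38.86 servings → $15.54.
pasta only: max(272/29, 961/75) = 12.81 servings → $5.77.
black beans + kale with both tight: 2.452 servings and 0.9486 servings → $2.56.
black beans + banana: the both-tight solution has a negative serving — not a feasible corner.
black beans + pasta with both tight: 1.293 servings and 7.418 servings → $4.11.
kale + banana with both tight: 1.521 servings and 1.256 servings → $2.25.
kale + pasta with both targets exact would need a negative amount; discard.
banana + pasta with both tight: 0.5152 servings and 9.255 servings → $4.37.
Cheapest feasible corner: $2.25.

$2.25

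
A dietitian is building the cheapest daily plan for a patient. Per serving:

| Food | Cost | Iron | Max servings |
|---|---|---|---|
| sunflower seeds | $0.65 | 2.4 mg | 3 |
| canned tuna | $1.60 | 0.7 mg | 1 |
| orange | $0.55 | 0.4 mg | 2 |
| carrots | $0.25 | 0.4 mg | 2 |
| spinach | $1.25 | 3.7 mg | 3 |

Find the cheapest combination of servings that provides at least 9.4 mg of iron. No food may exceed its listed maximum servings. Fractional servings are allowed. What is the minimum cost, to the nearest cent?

Cost per mg of iron: sunflower seeds $0.2708, spinach $0.3378, carrots $0.6250, orange $1.3750, canned tuna $2.2857.
Take 3 servings of sunflower seeds: +7.2 mg iron for $1.95 (total $1.95, still need 2.2 mg).
Take 0.5946 servings of spinach: +2.2 mg iron for $0.74 (total $2.69, still need 0.0 mg).
Filling from the cheapest source first is optimal under one linear minimum: $2.69.

$2.69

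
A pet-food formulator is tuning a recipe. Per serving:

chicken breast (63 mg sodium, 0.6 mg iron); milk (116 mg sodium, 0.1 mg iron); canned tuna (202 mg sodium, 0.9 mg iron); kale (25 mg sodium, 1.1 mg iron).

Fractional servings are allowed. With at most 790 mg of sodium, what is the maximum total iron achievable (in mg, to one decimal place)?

34.8 mg

Iron per mg sodium: kale 0.044, chicken breast 0.009524, canned tuna 0.004455, milk 0.0008621.
With no serving limits, spend the whole sodium allowance on kale: 790 mg / 25 mg × 1.1 mg = 34.8 mg.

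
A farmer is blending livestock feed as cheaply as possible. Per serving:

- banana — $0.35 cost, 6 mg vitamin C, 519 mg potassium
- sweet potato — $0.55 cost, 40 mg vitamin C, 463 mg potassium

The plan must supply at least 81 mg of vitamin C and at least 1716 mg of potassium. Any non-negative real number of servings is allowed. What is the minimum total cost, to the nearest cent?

The cheapest plan sits at a corner of the feasible region — with two constraints it uses at most two foods.
banana only: max(81/6, 1716/519) = 13.5 servings → $4.72.
sweet potato only: max(81/40, 1716/463) = 3.706 servings → $2.04.
banana + sweet potato with both tight: 1.732 servings and 1.765 servings → $1.58.
The minimum over all feasible corners is $1.58.

$1.58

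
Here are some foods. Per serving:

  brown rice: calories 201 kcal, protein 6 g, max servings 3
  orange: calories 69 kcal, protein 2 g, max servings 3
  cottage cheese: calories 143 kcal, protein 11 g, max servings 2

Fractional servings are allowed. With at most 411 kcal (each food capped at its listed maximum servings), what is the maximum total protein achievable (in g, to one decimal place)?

Protein per kcal: cottage cheese 0.07692, brown rice 0.02985, orange 0.02899.
Take 2 servings of cottage cheese: uses 286 kcal, +22.0 g protein (running total 22.0 g).
Take 0.6219 servings of brown rice: uses 125 kcal, +3.7 g protein (running total 25.7 g).
Greedy by best ratio exhausts the calories allowance optimally: 25.7 g.

25.7 g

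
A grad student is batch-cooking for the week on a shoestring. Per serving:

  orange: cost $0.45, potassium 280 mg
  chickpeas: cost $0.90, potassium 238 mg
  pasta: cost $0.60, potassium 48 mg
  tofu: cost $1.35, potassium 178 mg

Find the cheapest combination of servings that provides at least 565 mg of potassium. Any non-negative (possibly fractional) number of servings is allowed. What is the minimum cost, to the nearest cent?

$0.91

Cost per mg of potassium: orange $0.0016, chickpeas $0.0038, tofu $0.0076, pasta $0.0125.
With no serving limits, use only orange: 565 mg / 280 mg = 2.018 servings × $0.45 = $0.91.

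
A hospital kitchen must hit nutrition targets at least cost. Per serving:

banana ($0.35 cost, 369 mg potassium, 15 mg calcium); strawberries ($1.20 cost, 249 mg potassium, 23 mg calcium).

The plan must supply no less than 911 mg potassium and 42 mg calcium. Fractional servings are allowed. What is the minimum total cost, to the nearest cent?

$0.98

With two linear requirements the optimum uses one or two foods; enumerate the corners.
banana only: max(911/369, 42/15) = 2.8 servings → $0.98.
strawberries only: max(911/249, 42/23) = 3.659 servings → $4.39.
banana + strawberries with both tight: 2.209 servings and 0.3857 servings → $1.24.
Cheapest feasible corner: $0.98.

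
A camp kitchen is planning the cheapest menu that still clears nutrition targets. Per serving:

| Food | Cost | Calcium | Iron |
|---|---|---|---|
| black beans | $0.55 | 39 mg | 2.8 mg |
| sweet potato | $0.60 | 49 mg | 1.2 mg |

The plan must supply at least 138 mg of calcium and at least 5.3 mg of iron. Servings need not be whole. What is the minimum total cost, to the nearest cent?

With two linear requirements the optimum uses one or two foods; enumerate the corners.
black beans only: max(138/39, 5.3/2.8) = 3.538 servings → $1.95.
sweet potato only: max(138/49, 5.3/1.2) = 4.417 servings → $2.65.
black beans + sweet potato with both tight: 1.041 servings and 1.988 servings → $1.77.
The minimum over all feasible corners is $1.77.

$1.77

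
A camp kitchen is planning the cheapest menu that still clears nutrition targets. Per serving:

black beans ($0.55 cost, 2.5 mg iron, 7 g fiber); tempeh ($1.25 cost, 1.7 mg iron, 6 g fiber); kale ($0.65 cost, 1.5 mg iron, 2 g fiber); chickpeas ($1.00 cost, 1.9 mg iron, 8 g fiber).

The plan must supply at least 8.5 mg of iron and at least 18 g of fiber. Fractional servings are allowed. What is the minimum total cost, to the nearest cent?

black beans only: max(8.5/2.5, 18/7) = 3.4 servings → $1.87.
tempeh only: max(8.5/1.7, 18/6) = 5 servings → $6.25.
kale only: max(8.5/1.5, 18/2) = 9 servings → $5.85.
chickpeas only: max(8.5/1.9, 18/8) = 4.474 servings → $4.47.
black beans + tempeh: the both-tight solution has a negative serving — not a feasible corner.
black beans + kale with both tight: 1.818 servings and 2.636 servings → $2.71.
black beans + chickpeas with both targets exact would need a negative amount; discard.
tempeh + kale with both tight: 1.786 servings and 3.643 servings → $4.60.
tempeh + chickpeas: intersection lies outside the first quadrant.
kale + chickpeas with both tight: 4.122 servings and 1.22 servings → $3.90.
So the least-cost plan costs $1.87.

$1.87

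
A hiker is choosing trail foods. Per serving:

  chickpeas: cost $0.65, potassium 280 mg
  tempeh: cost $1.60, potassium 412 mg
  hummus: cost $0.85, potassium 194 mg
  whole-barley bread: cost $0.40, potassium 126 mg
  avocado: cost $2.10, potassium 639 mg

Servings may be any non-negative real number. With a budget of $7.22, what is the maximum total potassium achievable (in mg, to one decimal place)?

3110.2 mg

Potassium per dollar: chickpeas 430.8, whole-barley bread 315, avocado 304.3, tempeh 257.5, hummus 228.2.
With no serving limits, spend the whole cost allowance on chickpeas: $7.22 / $0.65 × 280 mg = 3110.2 mg.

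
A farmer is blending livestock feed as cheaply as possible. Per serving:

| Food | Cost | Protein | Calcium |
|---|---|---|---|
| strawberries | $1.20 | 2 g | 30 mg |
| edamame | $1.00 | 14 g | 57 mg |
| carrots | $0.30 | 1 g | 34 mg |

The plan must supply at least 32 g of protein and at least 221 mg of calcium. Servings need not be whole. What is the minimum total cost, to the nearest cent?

$2.98

Minimising a linear cost over {protein ≥ 32, calcium ≥ 221, servings ≥ 0} — the optimum is at a vertex, using one or two foods.
strawberries only: max(32/2, 221/30) = 16 servings → $19.20.
edamame only: max(32/14, 221/57) = 3.877 servings → $3.88.
carrots only: max(32/1, 221/34) = 32 servings → $9.60.
strawberries + edamame with both tight: 4.15 servings and 1.693 servings → $6.67.
strawberries + carrots: intersection lies outside the first quadrant.
edamame + carrots with both tight: 2.069 servings and 3.031 servings → $2.98.
So the least-cost plan costs $2.98.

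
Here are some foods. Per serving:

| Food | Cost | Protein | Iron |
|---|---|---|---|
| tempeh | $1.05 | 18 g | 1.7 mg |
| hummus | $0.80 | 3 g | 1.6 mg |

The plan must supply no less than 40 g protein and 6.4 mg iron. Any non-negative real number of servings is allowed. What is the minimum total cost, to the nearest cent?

$3.58

With two linear requirements the optimum uses one or two foods; enumerate the corners.
tempeh only: max(40/18, 6.4/1.7) = 3.765 servings → $3.95.
hummus only: max(40/3, 6.4/1.6) = 13.33 servings → $10.67.
tempeh + hummus with both tight: 1.89 servings and 1.992 servings → $3.58.
So the least-cost plan costs $3.58.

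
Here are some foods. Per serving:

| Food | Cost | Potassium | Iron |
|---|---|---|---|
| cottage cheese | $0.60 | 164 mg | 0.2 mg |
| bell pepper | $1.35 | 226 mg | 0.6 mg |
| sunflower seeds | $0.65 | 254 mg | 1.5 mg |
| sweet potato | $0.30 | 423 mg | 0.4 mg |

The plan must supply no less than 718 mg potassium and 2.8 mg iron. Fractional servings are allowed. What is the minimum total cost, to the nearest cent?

An LP optimum is at a vertex; with two nutrient constraints at most two foods are used. Check each candidate.
cottage cheese only: max(718/164, 2.8/0.2) = 14 servings → $8.40.
bell pepper only: max(718/226, 2.8/0.6) = 4.667 servings → $6.30.
sunflower seeds only: max(718/254, 2.8/1.5) = 2.827 servings → $1.84.
sweet potato only: max(718/423, 2.8/0.4) = 7 servings → $2.10.
cottage cheese + bell pepper: the both-tight solution has a negative serving — not a feasible corner.
cottage cheese + sunflower seeds with both tight: 1.874 servings and 1.617 servings → $2.18.
cottage cheese + sweet potato: intersection lies outside the first quadrant.
bell pepper + sunflower seeds with both tight: 1.96 servings and 1.083 servings → $3.35.
bell pepper + sweet potato: the both-tight solution has a negative serving — not a feasible corner.
sunflower seeds + sweet potato with both tight: 1.684 servings and 0.6864 servings → $1.30.
Cheapest feasible corner: $1.30.

$1.30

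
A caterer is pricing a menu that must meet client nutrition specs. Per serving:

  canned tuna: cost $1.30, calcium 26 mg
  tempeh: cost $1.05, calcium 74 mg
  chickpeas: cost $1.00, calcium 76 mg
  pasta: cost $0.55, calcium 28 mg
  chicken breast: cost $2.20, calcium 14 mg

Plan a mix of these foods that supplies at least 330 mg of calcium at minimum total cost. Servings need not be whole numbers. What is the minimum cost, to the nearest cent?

Cost per mg of calcium: chickpeas $0.0132, tempeh $0.0142, pasta $0.0196, canned tuna $0.0500, chicken breast $0.1571.
With no serving limits, use only chickpeas: 330 mg / 76 mg = 4.342 servings × $1.00 = $4.34.

$4.34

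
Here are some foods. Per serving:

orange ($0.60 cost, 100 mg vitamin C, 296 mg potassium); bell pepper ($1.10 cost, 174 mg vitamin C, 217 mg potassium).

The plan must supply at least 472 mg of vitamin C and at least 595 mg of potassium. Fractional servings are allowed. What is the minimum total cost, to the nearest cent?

orange only: max(472/100, 595/296) = 4.72 servings → $2.83.
bell pepper only: max(472/174, 595/217) = 2.742 servings → $3.02.
orange + bell pepper with both tight: 0.03711 servings and 2.691 servings → $2.98.
Cheapest feasible corner: $2.83.

$2.83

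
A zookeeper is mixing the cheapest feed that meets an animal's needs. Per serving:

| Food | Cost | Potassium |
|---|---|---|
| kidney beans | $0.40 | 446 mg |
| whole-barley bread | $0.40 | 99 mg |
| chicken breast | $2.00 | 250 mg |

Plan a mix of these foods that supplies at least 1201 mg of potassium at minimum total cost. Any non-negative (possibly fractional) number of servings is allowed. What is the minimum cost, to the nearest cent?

$1.08

Cost per mg of potassium: kidney beans $0.0009, whole-barley bread $0.0040, chicken breast $0.0080.
With no serving limits, use only kidney beans: 1201 mg / 446 mg = 2.693 servings × $0.40 = $1.08.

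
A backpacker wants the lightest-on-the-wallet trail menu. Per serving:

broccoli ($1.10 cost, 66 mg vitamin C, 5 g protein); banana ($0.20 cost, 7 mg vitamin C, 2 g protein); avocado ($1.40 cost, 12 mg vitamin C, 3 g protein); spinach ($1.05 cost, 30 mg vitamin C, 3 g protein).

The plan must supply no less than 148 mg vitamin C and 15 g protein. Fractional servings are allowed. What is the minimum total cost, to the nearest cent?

A basic optimal solution has at most two foods positive. Try each food alone and each pair with both targets met exactly.
broccoli only: max(148/66, 15/5) = 3 servings → $3.30.
banana only: max(148/7, 15/2) = 21.14 servings → $4.23.
avocado only: max(148/12, 15/3) = 12.33 servings → $17.27.
spinach only: max(148/30, 15/3) = 5 servings → $5.25.
broccoli + banana with both tight: 1.969 servings and 2.577 servings → $2.68.
broccoli + avocado with both tight: 1.913 servings and 1.812 servings → $4.64.
broccoli + spinach: the both-tight solution has a negative serving — not a feasible corner.
banana + avocado: intersection lies outside the first quadrant.
banana + spinach with both tight: 0.1538 servings and 4.897 servings → $5.17.
avocado + spinach with both tight: 0.1111 servings and 4.889 servings → $5.29.
The minimum over all feasible corners is $2.68.

$2.68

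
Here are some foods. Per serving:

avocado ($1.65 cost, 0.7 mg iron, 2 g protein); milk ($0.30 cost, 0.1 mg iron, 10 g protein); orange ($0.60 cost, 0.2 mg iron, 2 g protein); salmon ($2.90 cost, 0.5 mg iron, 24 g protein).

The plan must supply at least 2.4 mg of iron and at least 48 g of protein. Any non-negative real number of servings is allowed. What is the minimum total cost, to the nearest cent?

At the optimum either one food covers both requirements or two foods hit both targets exactly; no other combination can be cheaper.
avocado only: max(2.4/0.7, 48/2) = 24 servings → $39.60.
milk only: max(2.4/0.1, 48/10) = 24 servings → $7.20.
orange only: max(2.4/0.2, 48/2) = 24 servings → $14.40.
salmon only: max(2.4/0.5, 48/24) = 4.8 servings → $13.92.
avocado + milk with both tight: 2.824 servings and 4.235 servings → $5.93.
avocado + orange: the both-tight solution has a negative serving — not a feasible corner.
avocado + salmon with both tight: 2.127 servings and 1.823 servings → $8.79.
milk + orange with both tight: 2.667 servings and 10.67 servings → $7.20.
milk + salmon with both targets exact would need a negative amount; discard.
orange + salmon with both tight: 8.842 servings and 1.263 servings → $8.97.
So the least-cost plan costs $5.93.

$5.93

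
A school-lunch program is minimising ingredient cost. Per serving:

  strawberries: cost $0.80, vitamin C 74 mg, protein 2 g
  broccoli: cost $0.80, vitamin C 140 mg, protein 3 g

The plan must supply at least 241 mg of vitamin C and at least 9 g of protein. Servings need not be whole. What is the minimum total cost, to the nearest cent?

This is a tiny linear program; its minimum lies at a vertex of the feasible set. List the vertices and price them.
strawberries only: max(241/74, 9/2) = 4.5 servings → $3.60.
broccoli only: max(241/140, 9/3) = 3 servings → $2.40.
strawberries + broccoli with both targets exact would need a negative amount; discard.
So the least-cost plan costs $2.40.

$2.40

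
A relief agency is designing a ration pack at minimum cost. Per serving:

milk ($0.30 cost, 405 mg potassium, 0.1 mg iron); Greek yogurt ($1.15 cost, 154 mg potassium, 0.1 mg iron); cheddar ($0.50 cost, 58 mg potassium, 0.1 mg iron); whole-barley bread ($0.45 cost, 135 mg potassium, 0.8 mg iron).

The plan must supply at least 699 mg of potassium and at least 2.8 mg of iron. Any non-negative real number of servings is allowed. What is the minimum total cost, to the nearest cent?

For a min-cost LP with two ≥-constraints, a basic feasible solution has at most two positive variables.
milk only: max(699/405, 2.8/0.1) = 28 servings → $8.40.
Greek yogurt only: max(699/154, 2.8/0.1) = 28 servings → $32.20.
cheddar only: max(699/58, 2.8/0.1) = 28 servings → $14.00.
whole-barley bread only: max(699/135, 2.8/0.8) = 5.178 servings → $2.33.
milk + Greek yogurt with both targets exact would need a negative amount; discard.
milk + cheddar: intersection lies outside the first quadrant.
milk + whole-barley bread with both tight: 0.5836 servings and 3.427 servings → $1.72.
Greek yogurt + cheddar with both targets exact would need a negative amount; discard.
Greek yogurt + whole-barley bread with both tight: 1.652 servings and 3.294 servings → $3.38.
cheddar + whole-barley bread with both tight: 5.508 servings and 2.812 servings → $4.02.
Cheapest feasible corner: $1.72.

$1.72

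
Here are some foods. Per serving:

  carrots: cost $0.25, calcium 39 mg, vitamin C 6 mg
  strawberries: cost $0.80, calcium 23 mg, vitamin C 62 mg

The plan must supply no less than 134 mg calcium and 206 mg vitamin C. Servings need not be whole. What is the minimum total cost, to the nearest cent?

This is a tiny linear program; its minimum lies at a vertex of the feasible set. List the vertices and price them.
carrots only: max(134/39, 206/6) = 34.33 servings → $8.58.
strawberries only: max(134/23, 206/62) = 5.826 servings → $4.66.
carrots + strawberries with both tight: 1.566 servings and 3.171 servings → $2.93.
So the least-cost plan costs $2.93.

$2.93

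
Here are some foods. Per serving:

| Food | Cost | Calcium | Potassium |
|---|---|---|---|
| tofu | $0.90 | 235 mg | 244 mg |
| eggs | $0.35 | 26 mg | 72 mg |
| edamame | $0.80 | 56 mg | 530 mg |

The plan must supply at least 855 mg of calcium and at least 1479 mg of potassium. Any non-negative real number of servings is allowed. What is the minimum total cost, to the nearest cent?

For a min-cost LP with two ≥-constraints, a basic feasible solution has at most two positive variables.
tofu only: max(855/235, 1479/244) = 6.061 servings → $5.46.
eggs only: max(855/26, 1479/72) = 32.88 servings → $11.51.
edamame only: max(855/56, 1479/530) = 15.27 servings → $12.21.
tofu + eggs with both tight: 2.185 servings and 13.14 servings → $6.56.
tofu + edamame with both tight: 3.34 servings and 1.253 servings → $4.01.
eggs + edamame: the both-tight solution has a negative serving — not a feasible corner.
So the least-cost plan costs $4.01.

$4.01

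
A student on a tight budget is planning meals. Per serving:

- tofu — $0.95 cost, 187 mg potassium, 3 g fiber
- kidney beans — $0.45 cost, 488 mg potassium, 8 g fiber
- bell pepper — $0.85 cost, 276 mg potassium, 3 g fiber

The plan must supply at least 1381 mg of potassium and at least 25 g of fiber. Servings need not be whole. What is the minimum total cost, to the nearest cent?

$1.41

Minimising a linear cost over {potassium ≥ 1381, fiber ≥ 25, servings ≥ 0} — the optimum is at a vertex, using one or two foods.
tofu only: max(1381/187, 25/3) = 8.333 servings → $7.92.
kidney beans only: max(1381/488, 25/8) = 3.125 servings → $1.41.
bell pepper only: max(1381/276, 25/3) = 8.333 servings → $7.08.
tofu + kidney beans: intersection lies outside the first quadrant.
tofu + bell pepper with both targets exact would need a negative amount; discard.
kidney beans + bell pepper: intersection lies outside the first quadrant.
So the least-cost plan costs $1.41.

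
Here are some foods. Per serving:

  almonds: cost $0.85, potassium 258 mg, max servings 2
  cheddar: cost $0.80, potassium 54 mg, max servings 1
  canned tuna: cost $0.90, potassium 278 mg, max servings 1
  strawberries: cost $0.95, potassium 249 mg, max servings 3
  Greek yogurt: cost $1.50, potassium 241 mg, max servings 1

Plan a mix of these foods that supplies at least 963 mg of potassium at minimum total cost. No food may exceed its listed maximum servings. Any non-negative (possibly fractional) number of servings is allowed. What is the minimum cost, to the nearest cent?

Cost per mg of potassium: canned tuna $0.0032, almonds $0.0033, strawberries $0.0038, Greek yogurt $0.0062, cheddar $0.0148.
Take 1 serving of canned tuna: +278.0 mg potassium for $0.90 (total $0.90, still need 685.0 mg).
Take 2 servings of almonds: +516.0 mg potassium for $1.70 (total $2.60, still need 169.0 mg).
Take 0.6787 servings of strawberries: +169.0 mg potassium for $0.64 (total $3.24, still need 0.0 mg).
Filling from the cheapest source first is optimal under one linear minimum: $3.24.

$3.24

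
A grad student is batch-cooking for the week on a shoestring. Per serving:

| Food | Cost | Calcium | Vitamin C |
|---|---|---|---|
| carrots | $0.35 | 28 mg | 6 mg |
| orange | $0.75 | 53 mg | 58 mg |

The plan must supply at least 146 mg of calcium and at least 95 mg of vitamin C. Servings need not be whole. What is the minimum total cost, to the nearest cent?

A basic optimal solution has at most two foods positive. Try each food alone and each pair with both targets met exactly.
carrots only: max(146/28, 95/6) = 15.83 servings → $5.54.
orange only: max(146/53, 95/58) = 2.755 servings → $2.07.
carrots + orange with both tight: 2.629 servings and 1.366 servings → $1.94.
The minimum over all feasible corners is $1.94.

$1.94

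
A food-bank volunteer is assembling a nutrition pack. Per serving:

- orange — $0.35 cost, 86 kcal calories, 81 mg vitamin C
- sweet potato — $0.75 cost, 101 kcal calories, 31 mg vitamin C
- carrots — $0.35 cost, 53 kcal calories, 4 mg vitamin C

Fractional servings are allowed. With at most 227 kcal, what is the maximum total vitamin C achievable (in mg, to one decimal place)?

Vitamin C per kcal: orange 0.9419, sweet potato 0.3069, carrots 0.07547.
With no serving limits, spend the whole calories allowance on orange: 227 kcal / 86 kcal × 81 mg = 213.8 mg.

213.8 mg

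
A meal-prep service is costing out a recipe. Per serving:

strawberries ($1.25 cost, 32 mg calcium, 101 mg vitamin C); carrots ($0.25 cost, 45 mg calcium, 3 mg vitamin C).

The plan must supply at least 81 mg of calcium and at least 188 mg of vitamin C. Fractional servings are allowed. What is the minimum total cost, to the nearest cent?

$2.43

Two binding constraints pin down two serving amounts, so the optimal mix uses at most two foods. The candidates are each food alone (scaled to the tighter of calcium/vitamin C) and each pair with both constraints tight.
strawberries only: max(81/32, 188/101) = 2.531 servings → $3.16.
carrots only: max(81/45, 188/3) = 62.67 servings → $15.67.
strawberries + carrots with both tight: 1.847 servings and 0.4866 servings → $2.43.
So the least-cost plan costs $2.43.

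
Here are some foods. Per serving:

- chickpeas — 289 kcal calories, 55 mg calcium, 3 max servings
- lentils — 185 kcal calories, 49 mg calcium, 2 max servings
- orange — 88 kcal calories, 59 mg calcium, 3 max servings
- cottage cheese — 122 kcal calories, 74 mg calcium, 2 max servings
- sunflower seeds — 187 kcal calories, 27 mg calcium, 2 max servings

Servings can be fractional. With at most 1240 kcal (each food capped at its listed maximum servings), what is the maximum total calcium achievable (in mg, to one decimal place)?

Calcium per kcal: orange 0.6705, cottage cheese 0.6066, lentils 0.2649, chickpeas 0.1903, sunflower seeds 0.1444.
Take 3 servings of orange: uses 264 kcal, +177.0 mg calcium (running total 177.0 mg).
Take 2 servings of cottage cheese: uses 244 kcal, +148.0 mg calcium (running total 325.0 mg).
Take 2 servings of lentils: uses 370 kcal, +98.0 mg calcium (running total 423.0 mg).
Take 1.253 servings of chickpeas: uses 362 kcal, +68.9 mg calcium (running total 491.9 mg).
Filling greedily by calcium-per-kcal is optimal for one linear limit, giving 491.9 mg.

491.9 mg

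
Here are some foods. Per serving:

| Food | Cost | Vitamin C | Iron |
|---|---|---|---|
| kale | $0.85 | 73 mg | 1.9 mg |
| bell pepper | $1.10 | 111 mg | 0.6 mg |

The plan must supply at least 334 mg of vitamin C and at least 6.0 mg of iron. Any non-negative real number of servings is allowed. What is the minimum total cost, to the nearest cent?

$3.66

At the optimum either one food covers both requirements or two foods hit both targets exactly; no other combination can be cheaper.
kale only: max(334/73, 6.0/1.9) = 4.575 servings → $3.89.
bell pepper only: max(334/111, 6.0/0.6) = 10 servings → $11.00.
kale + bell pepper with both tight: 2.786 servings and 1.177 servings → $3.66.
Cheapest feasible corner: $3.66.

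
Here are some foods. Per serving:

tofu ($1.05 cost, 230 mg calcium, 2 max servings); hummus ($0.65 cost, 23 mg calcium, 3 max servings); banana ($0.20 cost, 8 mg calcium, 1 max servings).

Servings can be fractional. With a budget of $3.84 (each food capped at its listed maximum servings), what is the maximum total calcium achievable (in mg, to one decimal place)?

Calcium per dollar: tofu 219, banana 40, hummus 35.38.
Take 2 servings of tofu: spends $2.10, +460.0 mg calcium (running total 460.0 mg).
Take 1 serving of banana: spends $0.20, +8.0 mg calcium (running total 468.0 mg).
Take 2.369 servings of hummus: spends $1.54, +54.5 mg calcium (running total 522.5 mg).
Greedy by best ratio exhausts the cost allowance optimally: 522.5 mg.

522.5 mg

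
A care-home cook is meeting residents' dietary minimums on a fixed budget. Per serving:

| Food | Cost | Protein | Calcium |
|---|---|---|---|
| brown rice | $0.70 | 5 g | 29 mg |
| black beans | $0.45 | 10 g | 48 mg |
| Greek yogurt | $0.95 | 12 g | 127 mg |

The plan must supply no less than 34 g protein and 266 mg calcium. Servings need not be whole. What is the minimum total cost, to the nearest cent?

$2.14

Two binding constraints pin down two serving amounts, so the optimal mix uses at most two foods. The candidates are each food alone (scaled to the tighter of protein/calcium) and each pair with both constraints tight.
brown rice only: max(34/5, 266/29) = 9.172 servings → $6.42.
black beans only: max(34/10, 266/48) = 5.542 servings → $2.49.
Greek yogurt only: max(34/12, 266/127) = 2.833 servings → $2.69.
brown rice + black beans with both targets exact would need a negative amount; discard.
brown rice + Greek yogurt with both tight: 3.923 servings and 1.199 servings → $3.89.
black beans + Greek yogurt with both tight: 1.622 servings and 1.481 servings → $2.14.
The minimum over all feasible corners is $2.14.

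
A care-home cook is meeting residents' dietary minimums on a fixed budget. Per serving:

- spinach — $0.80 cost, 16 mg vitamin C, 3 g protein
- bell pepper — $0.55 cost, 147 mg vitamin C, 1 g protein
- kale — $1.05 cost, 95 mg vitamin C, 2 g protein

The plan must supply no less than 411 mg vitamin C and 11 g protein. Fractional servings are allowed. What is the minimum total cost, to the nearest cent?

$3.64

An LP optimum is at a vertex; with two nutrient constraints at most two foods are used. Check each candidate.
spinach only: max(411/16, 11/3) = 25.69 servings → $20.55.
bell pepper only: max(411/147, 11/1) = 11 servings → $6.05.
kale only: max(411/95, 11/2) = 5.5 servings → $5.78.
spinach + bell pepper with both tight: 2.838 servings and 2.487 servings → $3.64.
spinach + kale with both tight: 0.8814 servings and 4.178 servings → $5.09.
bell pepper + kale: intersection lies outside the first quadrant.
The minimum over all feasible corners is $3.64.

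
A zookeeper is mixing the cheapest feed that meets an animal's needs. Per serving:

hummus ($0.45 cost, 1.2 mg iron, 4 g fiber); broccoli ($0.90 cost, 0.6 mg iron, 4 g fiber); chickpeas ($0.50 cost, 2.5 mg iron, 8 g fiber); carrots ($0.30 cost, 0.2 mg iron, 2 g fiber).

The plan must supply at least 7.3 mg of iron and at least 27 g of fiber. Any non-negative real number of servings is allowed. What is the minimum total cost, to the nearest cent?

Minimising a linear cost over {iron ≥ 7.3, fiber ≥ 27, servings ≥ 0} — the optimum is at a vertex, using one or two foods.
hummus only: max(7.3/1.2, 27/4) = 6.75 servings → $3.04.
broccoli only: max(7.3/0.6, 27/4) = 12.17 servings → $10.95.
chickpeas only: max(7.3/2.5, 27/8) = 3.375 servings → $1.69.
carrots only: max(7.3/0.2, 27/2) = 36.5 servings → $10.95.
hummus + broccoli with both tight: 5.417 servings and 1.333 servings → $3.64.
hummus + chickpeas: intersection lies outside the first quadrant.
hummus + carrots with both tight: 5.75 servings and 2 servings → $3.19.
broccoli + chickpeas with both tight: 1.75 servings and 2.5 servings → $2.83.
broccoli + carrots: intersection lies outside the first quadrant.
chickpeas + carrots with both tight: 2.706 servings and 2.676 servings → $2.16.
The minimum over all feasible corners is $1.69.

$1.69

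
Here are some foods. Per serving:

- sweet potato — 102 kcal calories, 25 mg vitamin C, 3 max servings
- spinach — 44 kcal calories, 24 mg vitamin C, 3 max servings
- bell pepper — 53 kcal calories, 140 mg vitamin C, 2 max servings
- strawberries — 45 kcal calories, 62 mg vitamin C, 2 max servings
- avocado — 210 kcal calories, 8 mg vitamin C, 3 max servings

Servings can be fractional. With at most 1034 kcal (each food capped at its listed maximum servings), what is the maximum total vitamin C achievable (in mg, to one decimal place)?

Vitamin C per kcal: bell pepper 2.642, strawberries 1.378, spinach 0.5455, sweet potato 0.2451, avocado 0.0381.
Take 2 servings of bell pepper: uses 106 kcal, +280.0 mg vitamin C (running total 280.0 mg).
Take 2 servings of strawberries: uses 90 kcal, +124.0 mg vitamin C (running total 404.0 mg).
Take 3 servings of spinach: uses 132 kcal, +72.0 mg vitamin C (running total 476.0 mg).
Take 3 servings of sweet potato: uses 306 kcal, +75.0 mg vitamin C (running total 551.0 mg).
Take 1.905 servings of avocado: uses 400 kcal, +15.2 mg vitamin C (running total 566.2 mg).
Greedy by best ratio exhausts the calories allowance optimally: 566.2 mg.

566.2 mg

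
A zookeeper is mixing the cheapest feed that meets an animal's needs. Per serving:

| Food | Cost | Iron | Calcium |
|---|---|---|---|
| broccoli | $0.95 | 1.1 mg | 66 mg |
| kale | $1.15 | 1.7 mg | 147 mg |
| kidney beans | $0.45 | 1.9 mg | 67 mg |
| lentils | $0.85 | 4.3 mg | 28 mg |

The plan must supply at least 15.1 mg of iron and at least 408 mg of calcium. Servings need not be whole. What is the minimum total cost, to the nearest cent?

$3.41

For a min-cost LP with two ≥-constraints, a basic feasible solution has at most two positive variables.
broccoli only: max(15.1/1.1, 408/66) = 13.73 servings → $13.04.
kale only: max(15.1/1.7, 408/147) = 8.882 servings → $10.21.
kidney beans only: max(15.1/1.9, 408/67) = 7.947 servings → $3.58.
lentils only: max(15.1/4.3, 408/28) = 14.57 servings → $12.39.
broccoli + kale with both targets exact would need a negative amount; discard.
broccoli + kidney beans: the both-tight solution has a negative serving — not a feasible corner.
broccoli + lentils with both tight: 5.263 servings and 2.165 servings → $6.84.
kale + kidney beans with both targets exact would need a negative amount; discard.
kale + lentils with both tight: 2.278 servings and 2.611 servings → $4.84.
kidney beans + lentils with both tight: 5.669 servings and 1.007 servings → $3.41.
So the least-cost plan costs $3.41.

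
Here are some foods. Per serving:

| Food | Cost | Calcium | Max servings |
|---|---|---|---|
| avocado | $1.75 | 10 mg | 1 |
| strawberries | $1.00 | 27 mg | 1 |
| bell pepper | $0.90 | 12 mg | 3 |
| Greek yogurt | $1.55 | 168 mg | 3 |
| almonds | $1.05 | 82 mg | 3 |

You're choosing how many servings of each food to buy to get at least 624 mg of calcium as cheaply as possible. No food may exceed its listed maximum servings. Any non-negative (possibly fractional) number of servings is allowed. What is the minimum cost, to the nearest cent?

Cost per mg of calcium: Greek yogurt $0.0092, almonds $0.0128, strawberries $0.0370, bell pepper $0.0750, avocado $0.1750.
Take 3 servings of Greek yogurt: +504.0 mg calcium for $4.65 (total $4.65, still need 120.0 mg).
Take 1.463 servings of almonds: +120.0 mg calcium for $1.54 (total $6.19, still need 0.0 mg).
Greedy by cheapest-per-mg is optimal for a single linear constraint, so the minimum cost is $6.19.

$6.19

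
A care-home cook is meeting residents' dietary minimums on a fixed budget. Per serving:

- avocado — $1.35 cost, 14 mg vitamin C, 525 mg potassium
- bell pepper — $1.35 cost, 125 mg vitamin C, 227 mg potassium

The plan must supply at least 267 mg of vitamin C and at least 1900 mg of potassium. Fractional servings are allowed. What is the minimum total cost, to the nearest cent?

$6.28

A basic optimal solution has at most two foods positive. Try each food alone and each pair with both targets met exactly.
avocado only: max(267/14, 1900/525) = 19.07 servings → $25.75.
bell pepper only: max(267/125, 1900/227) = 8.37 servings → $11.30.
avocado + bell pepper with both tight: 2.833 servings and 1.819 servings → $6.28.
So the least-cost plan costs $6.28.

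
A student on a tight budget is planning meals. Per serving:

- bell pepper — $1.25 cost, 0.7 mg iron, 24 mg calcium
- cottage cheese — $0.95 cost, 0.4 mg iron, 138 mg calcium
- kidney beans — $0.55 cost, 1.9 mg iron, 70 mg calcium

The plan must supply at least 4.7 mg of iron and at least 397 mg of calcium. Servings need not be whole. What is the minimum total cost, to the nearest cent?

With two linear requirements the optimum uses one or two foods; enumerate the corners.
bell pepper only: max(4.7/0.7, 397/24) = 16.54 servings → $20.68.
cottage cheese only: max(4.7/0.4, 397/138) = 11.75 servings → $11.16.
kidney beans only: max(4.7/1.9, 397/70) = 5.671 servings → $3.12.
bell pepper + cottage cheese with both tight: 5.63 servings and 1.898 servings → $8.84.
bell pepper + kidney beans: the both-tight solution has a negative serving — not a feasible corner.
cottage cheese + kidney beans with both tight: 1.816 servings and 2.091 servings → $2.88.
Cheapest feasible corner: $2.88.

$2.88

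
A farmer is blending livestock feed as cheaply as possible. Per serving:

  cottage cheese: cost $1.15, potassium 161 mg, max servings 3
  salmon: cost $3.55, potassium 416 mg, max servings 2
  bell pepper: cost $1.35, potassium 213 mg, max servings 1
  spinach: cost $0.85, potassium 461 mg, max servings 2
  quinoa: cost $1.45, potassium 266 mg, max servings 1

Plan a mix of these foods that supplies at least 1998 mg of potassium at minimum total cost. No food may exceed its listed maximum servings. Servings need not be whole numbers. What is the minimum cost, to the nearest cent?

$8.92

Cost per mg of potassium: spinach $0.0018, quinoa $0.0055, bell pepper $0.0063, cottage cheese $0.0071, salmon $0.0085.
Take 2 servings of spinach: +922.0 mg potassium for $1.70 (total $1.70, still need 1076.0 mg).
Take 1 serving of quinoa: +266.0 mg potassium for $1.45 (total $3.15, still need 810.0 mg).
Take 1 serving of bell pepper: +213.0 mg potassium for $1.35 (total $4.50, still need 597.0 mg).
Take 3 servings of cottage cheese: +483.0 mg potassium for $3.45 (total $7.95, still need 114.0 mg).
Take 0.274 servings of salmon: +114.0 mg potassium for $0.97 (total $8.92, still need 0.0 mg).
Greedy by cheapest-per-mg is optimal for a single linear constraint, so the minimum cost is $8.92.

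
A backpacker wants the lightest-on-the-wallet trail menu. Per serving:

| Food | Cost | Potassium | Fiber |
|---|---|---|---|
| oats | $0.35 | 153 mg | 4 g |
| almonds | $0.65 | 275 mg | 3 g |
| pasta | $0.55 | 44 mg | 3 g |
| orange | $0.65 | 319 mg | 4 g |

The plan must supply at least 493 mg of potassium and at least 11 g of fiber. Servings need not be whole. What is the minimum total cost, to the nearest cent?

Minimising a linear cost over {potassium ≥ 493, fiber ≥ 11, servings ≥ 0} — the optimum is at a vertex, using one or two foods.
oats only: max(493/153, 11/4) = 3.222 servings → $1.13.
almonds only: max(493/275, 11/3) = 3.667 servings → $2.38.
pasta only: max(493/44, 11/3) = 11.2 servings → $6.16.
orange only: max(493/319, 11/4) = 2.75 servings → $1.79.
oats + almonds with both tight: 2.412 servings and 0.4509 servings → $1.14.
oats + pasta: the both-tight solution has a negative serving — not a feasible corner.
oats + orange with both tight: 2.315 servings and 0.4352 servings → $1.09.
almonds + pasta with both tight: 1.436 servings and 2.231 servings → $2.16.
almonds + orange: the both-tight solution has a negative serving — not a feasible corner.
pasta + orange with both tight: 1.968 servings and 1.274 servings → $1.91.
Cheapest feasible corner: $1.09.

$1.09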